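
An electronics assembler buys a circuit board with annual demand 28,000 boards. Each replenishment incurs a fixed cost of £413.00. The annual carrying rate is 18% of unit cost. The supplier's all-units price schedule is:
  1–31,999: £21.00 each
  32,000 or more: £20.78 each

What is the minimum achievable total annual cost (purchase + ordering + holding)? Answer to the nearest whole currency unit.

Holding cost per unit per year at price C is H = 0.18·C.
Evaluate total cost at each tier's feasible EOQ or, if the EOQ is below the tier, at the tier's minimum quantity.
EOQ at £21.00 = 2473.6 (feasible in tier 1): TC = 28,000×£21.00 + (28,000/2473.6)×413 + (2473.6/2)×0.18×£21.00 = £597,350.07.
EOQ at £20.78 = 2486.6 < 32000, so use break Q=32000: TC = 28,000×£20.78 + (28,000/32000.0)×413 + (32000.0/2)×0.18×£20.78 = £642,047.78.
Lowest total cost among the candidates is at Q = 2473.6.

TC* ≈ £597,350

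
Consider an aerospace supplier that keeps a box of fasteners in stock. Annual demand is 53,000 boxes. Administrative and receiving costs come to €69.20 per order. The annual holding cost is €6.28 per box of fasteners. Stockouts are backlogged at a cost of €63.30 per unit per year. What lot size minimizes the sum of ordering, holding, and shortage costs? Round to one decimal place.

With planned backorders, Q* = √(2DS/H) · √((H+B)/B).
√(2DS/H) = √(2 × 53,000 × 69.2 / 6.28) = 1080.752.
√((H+B)/B) = √((6.28+63.3)/63.3) = 1.0484.
Q* ≈ 1133.096.

Q* ≈ 1,133.1 boxes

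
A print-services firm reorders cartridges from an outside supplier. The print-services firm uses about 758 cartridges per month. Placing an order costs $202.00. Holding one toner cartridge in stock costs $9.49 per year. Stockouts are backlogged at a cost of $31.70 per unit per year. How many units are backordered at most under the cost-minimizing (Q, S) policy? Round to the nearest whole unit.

S* ≈ 163 cartridges

Annual demand D = 758 × 12 = 9,096.
With planned backorders, Q* = √(2DS/H) · √((H+B)/B).
√(2DS/H) = √(2 × 9,096 × 202 / 9.49) = 622.276.
√((H+B)/B) = √((9.49+31.7)/31.7) = 1.1399.
Q* ≈ 709.331.
S* = Q* · H/(H+B) = 709.331 × 9.49/41.19 ≈ 163.427.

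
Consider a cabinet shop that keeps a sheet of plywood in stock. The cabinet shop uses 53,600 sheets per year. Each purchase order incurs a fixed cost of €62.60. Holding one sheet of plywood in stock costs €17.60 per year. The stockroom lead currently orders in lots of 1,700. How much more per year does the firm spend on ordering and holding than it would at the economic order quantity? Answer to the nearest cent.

Extra cost ≈ €6,065.96 per year

EOQ = √(2DS/H) = √(2 × 53,600 × 62.6 / 17.6) ≈ 617.49.
Cost at Q* = (D/Q*)S + (Q*/2)H = √(2DSH) ≈ €10,867.78.
Cost at Q = 1,700: (53,600/1,700)×62.6 + (1,700/2)×17.6 = €1,973.74 + €14,960.00 = €16,933.74.
Excess = €16,933.74 − €10,867.78 = €6,065.96.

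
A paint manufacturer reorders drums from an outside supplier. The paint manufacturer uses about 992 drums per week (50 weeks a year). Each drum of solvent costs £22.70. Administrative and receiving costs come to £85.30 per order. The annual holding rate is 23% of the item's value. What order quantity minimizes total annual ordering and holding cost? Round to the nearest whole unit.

Q* ≈ 1,273 drums

Annual demand D = 992 × 50 = 49,600.
Holding cost H = 0.23 × £22.70 = £5.2210 per unit per year.
EOQ = √(2DS / H) = √(2 × 49,600 × 85.3 / 5.221).
= √(8,461,760 / 5.221) = √1,620,716.3379 ≈ 1273.074.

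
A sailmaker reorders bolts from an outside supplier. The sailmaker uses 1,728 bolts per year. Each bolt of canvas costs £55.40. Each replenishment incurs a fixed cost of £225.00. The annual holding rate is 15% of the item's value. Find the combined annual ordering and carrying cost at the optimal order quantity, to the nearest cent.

TC* ≈ £2,542.02

Holding cost H = 0.15 × £55.40 = £8.3100 per unit per year.
The optimal lot size = √(2DS/H) = √(2 × 1,728 × 225 / 8.31) ≈ 305.90.
At Q*, ordering cost (D/Q*)S equals holding cost (Q*/2)H, each = √(DSH/2).
Minimum total = √(2DSH) = √(2 × 1,728 × 225 × 8.31) ≈ 2542.018.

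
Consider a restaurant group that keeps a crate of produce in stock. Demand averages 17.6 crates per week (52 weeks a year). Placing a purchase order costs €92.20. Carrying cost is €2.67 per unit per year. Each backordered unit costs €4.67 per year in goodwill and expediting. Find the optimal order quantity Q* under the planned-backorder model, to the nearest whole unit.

Annual demand D = 17.6 × 52 = 915.2.
With planned backorders, Q* = √(2DS/H) · √((H+B)/B).
√(2DS/H) = √(2 × 915.2 × 92.2 / 2.67) = 251.410.
√((H+B)/B) = √((2.67+4.67)/4.67) = 1.2537.
Q* ≈ 315.190.

Q* ≈ 315 crates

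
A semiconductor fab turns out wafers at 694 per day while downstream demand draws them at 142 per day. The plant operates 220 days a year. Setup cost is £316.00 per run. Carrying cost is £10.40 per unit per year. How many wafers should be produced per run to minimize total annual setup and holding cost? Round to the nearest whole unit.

Q* ≈ 1,545 wafers

Annual demand D = 142 × 220 = 31,240.
Production build-up factor (1 − d/p) = 1 − 142/694 = 0.7954.
Q* = √(2DS / (H(1 − d/p))) = √(2 × 31,240 × 316 / (10.4 × 0.7954)).
= √(19,743,680 / 8.272) ≈ 1544.926.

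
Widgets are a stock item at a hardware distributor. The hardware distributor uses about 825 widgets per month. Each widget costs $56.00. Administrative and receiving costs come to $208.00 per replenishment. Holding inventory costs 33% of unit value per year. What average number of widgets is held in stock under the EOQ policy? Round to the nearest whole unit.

Annual demand D = 825 × 12 = 9,900.
Holding cost H = 0.33 × $56.00 = $18.4800 per unit per year.
EOQ = √(2DS/H) = √(2 × 9,900 × 208 / 18.48) ≈ 472.08.
Average inventory = Q*/2 ≈ 472.08 / 2 = 236.039.

Average inventory ≈ 236 widgets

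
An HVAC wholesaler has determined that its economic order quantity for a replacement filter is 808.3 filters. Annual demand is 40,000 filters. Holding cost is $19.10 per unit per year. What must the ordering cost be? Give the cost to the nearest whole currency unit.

The basic EOQ model gives Q* = √(2DS/H); rearrange for the unknown.
From Q* = √(2DS/H): S = Q*²H / (2D) = 808.3² × 19.1 / (2 × 40,000) = 155.9870.

S ≈ $156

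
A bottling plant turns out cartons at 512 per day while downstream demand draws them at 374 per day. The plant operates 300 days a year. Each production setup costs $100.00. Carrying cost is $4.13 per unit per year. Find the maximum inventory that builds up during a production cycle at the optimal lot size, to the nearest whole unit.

Annual demand D = 374 × 300 = 112,200.
Production build-up factor (1 − d/p) = 1 − 374/512 = 0.2695.
Q* = √(2DS / (H(1 − d/p))) = √(2 × 112,200 × 100 / (4.13 × 0.2695)).
= √(22,440,000 / 1.1132) ≈ 4489.850.
Maximum inventory = Q*(1 − d/p) = 4489.850 × 0.2695 ≈ 1210.155.

I_max ≈ 1,210 cartons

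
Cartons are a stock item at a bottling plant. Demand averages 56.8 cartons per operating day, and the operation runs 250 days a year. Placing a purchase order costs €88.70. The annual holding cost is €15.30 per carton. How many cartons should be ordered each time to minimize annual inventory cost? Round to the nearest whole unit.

Q* ≈ 406 cartons

Annual demand D = 56.8 × 250 = 14,200.
EOQ = √(2DS / H) = √(2 × 14,200 × 88.7 / 15.3).
= √(2,519,080 / 15.3) = √164,645.7516 ≈ 405.766.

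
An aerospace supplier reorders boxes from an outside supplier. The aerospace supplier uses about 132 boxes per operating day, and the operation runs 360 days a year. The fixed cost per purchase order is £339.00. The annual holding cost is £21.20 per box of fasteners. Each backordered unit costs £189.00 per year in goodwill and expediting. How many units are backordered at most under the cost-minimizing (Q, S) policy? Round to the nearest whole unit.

S* ≈ 131 boxes

Annual demand D = 132 × 360 = 47,520.
With planned backorders, Q* = √(2DS/H) · √((H+B)/B).
√(2DS/H) = √(2 × 47,520 × 339 / 21.2) = 1232.779.
√((H+B)/B) = √((21.2+189)/189) = 1.0546.
Q* ≈ 1300.082.
S* = Q* · H/(H+B) = 1300.082 × 21.2/210.2 ≈ 131.121.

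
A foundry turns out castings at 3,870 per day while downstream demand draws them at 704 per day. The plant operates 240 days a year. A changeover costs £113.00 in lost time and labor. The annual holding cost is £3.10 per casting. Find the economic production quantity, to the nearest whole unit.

Annual demand D = 704 × 240 = 168,960.
Production build-up factor (1 − d/p) = 1 − 704/3,870 = 0.8181.
Q* = √(2DS / (H(1 − d/p))) = √(2 × 168,960 × 113 / (3.1 × 0.8181)).
= √(38,184,960 / 2.5361) ≈ 3880.300.

Q* ≈ 3,880 castings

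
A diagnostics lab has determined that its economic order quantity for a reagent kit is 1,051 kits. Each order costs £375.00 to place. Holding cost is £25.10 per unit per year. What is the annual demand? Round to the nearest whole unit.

Squaring Q* = √(2DS/H) gives Q*² = 2DS/H.
From Q* = √(2DS/H): D = Q*²H / (2S) = 1,051² × 25.1 / (2 × 375) = 36967.313.

D ≈ 36,967 kits per year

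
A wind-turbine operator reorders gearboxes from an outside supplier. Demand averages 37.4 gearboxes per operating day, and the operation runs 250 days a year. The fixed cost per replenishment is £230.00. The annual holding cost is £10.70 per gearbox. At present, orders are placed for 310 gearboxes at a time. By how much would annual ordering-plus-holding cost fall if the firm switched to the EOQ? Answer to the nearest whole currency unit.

Annual demand D = 37.4 × 250 = 9,350.
EOQ = √(2DS/H) = √(2 × 9,350 × 230 / 10.7) ≈ 634.01.
Cost at Q* = (D/Q*)S + (Q*/2)H = √(2DSH) ≈ £6,783.86.
Cost at Q = 310: (9,350/310)×230 + (310/2)×10.7 = £6,937.10 + £1,658.50 = £8,595.60.
Excess = £8,595.60 − £6,783.86 = £1,811.74.

Extra cost ≈ £1,812 per year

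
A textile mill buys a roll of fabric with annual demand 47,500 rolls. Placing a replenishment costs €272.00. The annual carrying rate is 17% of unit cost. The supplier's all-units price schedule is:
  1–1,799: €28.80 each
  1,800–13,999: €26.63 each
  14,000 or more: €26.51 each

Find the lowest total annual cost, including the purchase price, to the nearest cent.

TC* ≈ €1,275,740.74

Holding cost per unit per year at price C is H = 0.17·C.
Evaluate total cost at each tier's feasible EOQ or, if the EOQ is below the tier, at the tier's minimum quantity.
Tier 1 (€28.80): EOQ = 2297.3 exceeds tier's upper bound 1799, so this tier is dominated.
EOQ at €26.63 = 2389.1 (feasible in tier 2): TC = 47,500×€26.63 + (47,500/2389.1)×272 + (2389.1/2)×0.17×€26.63 = €1,275,740.74.
EOQ at €26.51 = 2394.5 < 14000, so use break Q=14000: TC = 47,500×€26.51 + (47,500/14000.0)×272 + (14000.0/2)×0.17×€26.51 = €1,291,694.76.
Lowest total cost among the candidates is at Q = 2389.1.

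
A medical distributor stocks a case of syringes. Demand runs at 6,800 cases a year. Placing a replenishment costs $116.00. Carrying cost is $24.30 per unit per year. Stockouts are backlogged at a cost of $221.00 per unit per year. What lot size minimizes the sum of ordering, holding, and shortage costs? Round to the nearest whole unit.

With planned backorders, Q* = √(2DS/H) · √((H+B)/B).
√(2DS/H) = √(2 × 6,800 × 116 / 24.3) = 254.798.
√((H+B)/B) = √((24.3+221)/221) = 1.0535.
Q* ≈ 268.440.

Q* ≈ 268 cases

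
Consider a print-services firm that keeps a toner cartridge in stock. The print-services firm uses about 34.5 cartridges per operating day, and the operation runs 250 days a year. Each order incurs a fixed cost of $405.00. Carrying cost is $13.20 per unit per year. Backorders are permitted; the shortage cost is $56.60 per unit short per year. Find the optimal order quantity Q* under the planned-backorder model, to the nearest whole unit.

Annual demand D = 34.5 × 250 = 8,625.
With planned backorders, Q* = √(2DS/H) · √((H+B)/B).
√(2DS/H) = √(2 × 8,625 × 405 / 13.2) = 727.504.
√((H+B)/B) = √((13.2+56.6)/56.6) = 1.1105.
Q* ≈ 807.894.

Q* ≈ 808 cartridges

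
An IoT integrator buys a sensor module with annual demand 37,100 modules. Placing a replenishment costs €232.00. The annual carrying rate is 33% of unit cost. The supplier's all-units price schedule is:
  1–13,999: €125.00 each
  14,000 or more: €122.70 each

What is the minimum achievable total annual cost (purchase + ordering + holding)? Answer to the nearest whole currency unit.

Holding cost per unit per year at price C is H = 0.33·C.
Evaluate total cost at each tier's feasible EOQ or, if the EOQ is below the tier, at the tier's minimum quantity.
EOQ at €125.00 = 646.0 (feasible in tier 1): TC = 37,100×€125.00 + (37,100/646.0)×232 + (646.0/2)×0.33×€125.00 = €4,664,147.59.
EOQ at €122.70 = 652.0 < 14000, so use break Q=14000: TC = 37,100×€122.70 + (37,100/14000.0)×232 + (14000.0/2)×0.33×€122.70 = €4,836,221.80.
Lowest total cost among the candidates is at Q = 646.0.

TC* ≈ €4,664,148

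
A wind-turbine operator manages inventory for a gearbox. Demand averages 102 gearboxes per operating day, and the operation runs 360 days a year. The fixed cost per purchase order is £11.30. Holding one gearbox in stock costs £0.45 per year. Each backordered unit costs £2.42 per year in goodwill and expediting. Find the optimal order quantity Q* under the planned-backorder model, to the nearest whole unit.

Q* ≈ 1,479 gearboxes

Annual demand D = 102 × 360 = 36,720.
With planned backorders, Q* = √(2DS/H) · √((H+B)/B).
√(2DS/H) = √(2 × 36,720 × 11.3 / 0.45) = 1357.999.
√((H+B)/B) = √((0.45+2.42)/2.42) = 1.0890.
Q* ≈ 1478.879.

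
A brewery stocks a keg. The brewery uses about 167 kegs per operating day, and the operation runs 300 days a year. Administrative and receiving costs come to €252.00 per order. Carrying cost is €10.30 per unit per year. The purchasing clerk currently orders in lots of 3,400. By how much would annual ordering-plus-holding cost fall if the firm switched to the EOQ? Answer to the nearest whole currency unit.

Extra cost ≈ €5,096 per year

Annual demand D = 167 × 300 = 50,100.
EOQ = √(2DS/H) = √(2 × 50,100 × 252 / 10.3) ≈ 1565.73.
Cost at Q* = (D/Q*)S + (Q*/2)H = √(2DSH) ≈ €16,126.97.
Cost at Q = 3,400: (50,100/3,400)×252 + (3,400/2)×10.3 = €3,713.29 + €17,510.00 = €21,223.29.
Excess = €21,223.29 − €16,126.97 = €5,096.33.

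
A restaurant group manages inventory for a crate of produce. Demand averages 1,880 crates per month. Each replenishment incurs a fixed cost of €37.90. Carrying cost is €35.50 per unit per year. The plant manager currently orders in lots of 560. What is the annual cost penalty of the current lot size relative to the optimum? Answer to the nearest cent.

Annual demand D = 1,880 × 12 = 22,560.
EOQ = √(2DS/H) = √(2 × 22,560 × 37.9 / 35.5) ≈ 219.48.
Cost at Q* = (D/Q*)S + (Q*/2)H = √(2DSH) ≈ €7,791.45.
Cost at Q = 560: (22,560/560)×37.9 + (560/2)×35.5 = €1,526.83 + €9,940.00 = €11,466.83.
Excess = €11,466.83 − €7,791.45 = €3,675.38.

Extra cost ≈ €3,675.38 per year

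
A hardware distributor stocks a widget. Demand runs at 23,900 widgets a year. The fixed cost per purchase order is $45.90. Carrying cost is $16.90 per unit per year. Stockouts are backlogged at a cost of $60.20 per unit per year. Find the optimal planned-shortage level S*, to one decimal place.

S* ≈ 89.4 widgets

With planned backorders, Q* = √(2DS/H) · √((H+B)/B).
√(2DS/H) = √(2 × 23,900 × 45.9 / 16.9) = 360.311.
√((H+B)/B) = √((16.9+60.2)/60.2) = 1.1317.
Q* ≈ 407.761.
S* = Q* · H/(H+B) = 407.761 × 16.9/77.1 ≈ 89.380.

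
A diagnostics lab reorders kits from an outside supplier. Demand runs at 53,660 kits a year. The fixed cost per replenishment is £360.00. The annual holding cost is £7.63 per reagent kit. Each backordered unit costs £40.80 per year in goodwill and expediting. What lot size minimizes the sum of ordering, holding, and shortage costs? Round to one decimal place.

With planned backorders, Q* = √(2DS/H) · √((H+B)/B).
√(2DS/H) = √(2 × 53,660 × 360 / 7.63) = 2250.242.
√((H+B)/B) = √((7.63+40.8)/40.8) = 1.0895.
Q* ≈ 2451.639.

Q* ≈ 2,451.6 kits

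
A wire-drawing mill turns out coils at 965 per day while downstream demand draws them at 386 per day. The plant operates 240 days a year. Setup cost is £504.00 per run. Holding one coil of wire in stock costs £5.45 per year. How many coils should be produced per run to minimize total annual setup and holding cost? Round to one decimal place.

Annual demand D = 386 × 240 = 92,640.
Production build-up factor (1 − d/p) = 1 − 386/965 = 0.6000.
Q* = √(2DS / (H(1 − d/p))) = √(2 × 92,640 × 504 / (5.45 × 0.6000)).
= √(93,381,120 / 3.27) ≈ 5343.867.

Q* ≈ 5,343.9 coils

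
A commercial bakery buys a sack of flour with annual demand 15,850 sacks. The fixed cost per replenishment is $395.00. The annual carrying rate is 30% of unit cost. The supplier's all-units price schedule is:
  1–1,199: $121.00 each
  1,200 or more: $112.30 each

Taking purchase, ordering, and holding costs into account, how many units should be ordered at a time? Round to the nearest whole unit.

Q* ≈ 1,200 sacks

Holding cost per unit per year at price C is H = 0.30·C.
For each price level, check whether its EOQ is feasible; otherwise the best quantity at that price is the breakpoint.
EOQ at $121.00 = 587.3 (feasible in tier 1): TC = 15,850×$121.00 + (15,850/587.3)×395 + (587.3/2)×0.30×$121.00 = $1,939,169.72.
EOQ at $112.30 = 609.6 < 1200, so use break Q=1200: TC = 15,850×$112.30 + (15,850/1200.0)×395 + (1200.0/2)×0.30×$112.30 = $1,805,386.29.
Lowest total cost is $1,805,386.29 at Q = 1200.0.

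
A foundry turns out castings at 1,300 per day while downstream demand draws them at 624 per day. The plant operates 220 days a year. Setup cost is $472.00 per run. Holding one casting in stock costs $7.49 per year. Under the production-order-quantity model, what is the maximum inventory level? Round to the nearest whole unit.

I_max ≈ 3,000 castings

Annual demand D = 624 × 220 = 137,280.
Production build-up factor (1 − d/p) = 1 − 624/1,300 = 0.5200.
Q* = √(2DS / (H(1 − d/p))) = √(2 × 137,280 × 472 / (7.49 × 0.5200)).
= √(129,592,320 / 3.8948) ≈ 5768.290.
Maximum inventory = Q*(1 − d/p) = 5768.290 × 0.5200 ≈ 2999.511.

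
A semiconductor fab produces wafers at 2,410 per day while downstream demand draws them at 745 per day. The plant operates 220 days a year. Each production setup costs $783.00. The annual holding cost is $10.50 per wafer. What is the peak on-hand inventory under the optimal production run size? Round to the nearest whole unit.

I_max ≈ 4,110 wafers

Annual demand D = 745 × 220 = 163,900.
Production build-up factor (1 − d/p) = 1 − 745/2,410 = 0.6909.
Q* = √(2DS / (H(1 − d/p))) = √(2 × 163,900 × 783 / (10.5 × 0.6909)).
= √(256,667,400 / 7.2541) ≈ 5948.290.
Maximum inventory = Q*(1 − d/p) = 5948.290 × 0.6909 ≈ 4109.503.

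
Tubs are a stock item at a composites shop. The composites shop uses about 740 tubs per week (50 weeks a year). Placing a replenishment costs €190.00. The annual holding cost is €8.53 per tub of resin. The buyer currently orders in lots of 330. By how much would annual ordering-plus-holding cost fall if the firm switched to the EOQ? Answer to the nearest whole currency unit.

Annual demand D = 740 × 50 = 37,000.
EOQ = √(2DS/H) = √(2 × 37,000 × 190 / 8.53) ≈ 1283.86.
Cost at Q* = (D/Q*)S + (Q*/2)H = √(2DSH) ≈ €10,951.34.
Cost at Q = 330: (37,000/330)×190 + (330/2)×8.53 = €21,303.03 + €1,407.45 = €22,710.48.
Excess = €22,710.48 − €10,951.34 = €11,759.14.

Extra cost ≈ €11,759 per year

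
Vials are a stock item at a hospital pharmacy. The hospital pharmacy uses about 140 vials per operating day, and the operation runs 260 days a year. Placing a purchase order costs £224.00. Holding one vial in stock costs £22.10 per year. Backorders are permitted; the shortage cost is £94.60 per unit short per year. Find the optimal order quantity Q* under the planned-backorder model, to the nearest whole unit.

Q* ≈ 954 vials

Annual demand D = 140 × 260 = 36,400.
With planned backorders, Q* = √(2DS/H) · √((H+B)/B).
√(2DS/H) = √(2 × 36,400 × 224 / 22.1) = 859.001.
√((H+B)/B) = √((22.1+94.6)/94.6) = 1.1107.
Q* ≈ 954.077.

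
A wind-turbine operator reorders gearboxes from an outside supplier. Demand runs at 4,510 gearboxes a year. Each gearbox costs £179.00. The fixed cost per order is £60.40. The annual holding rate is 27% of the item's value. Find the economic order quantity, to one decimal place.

Holding cost H = 0.27 × £179.00 = £48.3300 per unit per year.
EOQ = √(2DS / H) = √(2 × 4,510 × 60.4 / 48.33).
= √(544,808 / 48.33) = √11,272.6671 ≈ 106.173.

Q* ≈ 106.2 gearboxes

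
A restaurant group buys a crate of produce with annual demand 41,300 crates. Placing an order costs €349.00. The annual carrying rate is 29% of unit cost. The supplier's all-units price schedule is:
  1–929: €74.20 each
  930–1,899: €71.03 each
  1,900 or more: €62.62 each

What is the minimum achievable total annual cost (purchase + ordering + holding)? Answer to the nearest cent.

TC* ≈ €2,611,043.97

Holding cost per unit per year at price C is H = 0.29·C.
Evaluate total cost at each tier's feasible EOQ or, if the EOQ is below the tier, at the tier's minimum quantity.
Tier 1 (€74.20): EOQ = 1157.4 exceeds tier's upper bound 929, so this tier is dominated.
EOQ at €71.03 = 1183.0 (feasible in tier 2): TC = 41,300×€71.03 + (41,300/1183.0)×349 + (1183.0/2)×0.29×€71.03 = €2,957,907.15.
EOQ at €62.62 = 1259.9 < 1900, so use break Q=1900: TC = 41,300×€62.62 + (41,300/1900.0)×349 + (1900.0/2)×0.29×€62.62 = €2,611,043.97.
Lowest total cost among the candidates is at Q = 1900.0.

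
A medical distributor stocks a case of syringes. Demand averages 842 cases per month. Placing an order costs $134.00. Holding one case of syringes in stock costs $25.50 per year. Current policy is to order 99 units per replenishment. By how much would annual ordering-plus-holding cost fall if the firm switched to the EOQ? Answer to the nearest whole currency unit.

Annual demand D = 842 × 12 = 10,104.
EOQ = √(2DS/H) = √(2 × 10,104 × 134 / 25.5) ≈ 325.87.
Cost at Q* = (D/Q*)S + (Q*/2)H = √(2DSH) ≈ $8,309.68.
Cost at Q = 99: (10,104/99)×134 + (99/2)×25.5 = $13,676.12 + $1,262.25 = $14,938.37.
Excess = $14,938.37 − $8,309.68 = $6,628.69.

Extra cost ≈ $6,629 per year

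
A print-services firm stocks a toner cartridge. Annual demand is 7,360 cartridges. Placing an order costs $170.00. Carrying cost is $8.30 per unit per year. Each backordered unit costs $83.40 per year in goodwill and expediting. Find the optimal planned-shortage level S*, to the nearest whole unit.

With planned backorders, Q* = √(2DS/H) · √((H+B)/B).
√(2DS/H) = √(2 × 7,360 × 170 / 8.3) = 549.085.
√((H+B)/B) = √((8.3+83.4)/83.4) = 1.0486.
Q* ≈ 575.759.
S* = Q* · H/(H+B) = 575.759 × 8.3/91.7 ≈ 52.113.

S* ≈ 52 cartridges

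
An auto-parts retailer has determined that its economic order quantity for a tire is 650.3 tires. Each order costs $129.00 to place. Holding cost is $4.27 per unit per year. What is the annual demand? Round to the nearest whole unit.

The basic EOQ model gives Q* = √(2DS/H); rearrange for the unknown.
From Q* = √(2DS/H): D = Q*²H / (2S) = 650.3² × 4.27 / (2 × 129) = 6998.995.

D ≈ 6,999 tires per year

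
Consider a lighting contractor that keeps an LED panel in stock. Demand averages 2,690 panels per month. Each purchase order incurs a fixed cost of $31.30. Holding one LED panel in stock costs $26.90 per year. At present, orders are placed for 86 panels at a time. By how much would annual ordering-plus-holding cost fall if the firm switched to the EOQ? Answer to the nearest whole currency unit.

Extra cost ≈ $5,532 per year

Annual demand D = 2,690 × 12 = 32,280.
EOQ = √(2DS/H) = √(2 × 32,280 × 31.3 / 26.9) ≈ 274.08.
Cost at Q* = (D/Q*)S + (Q*/2)H = √(2DSH) ≈ $7,372.76.
Cost at Q = 86: (32,280/86)×31.3 + (86/2)×26.9 = $11,748.42 + $1,156.70 = $12,905.12.
Excess = $12,905.12 − $7,372.76 = $5,532.36.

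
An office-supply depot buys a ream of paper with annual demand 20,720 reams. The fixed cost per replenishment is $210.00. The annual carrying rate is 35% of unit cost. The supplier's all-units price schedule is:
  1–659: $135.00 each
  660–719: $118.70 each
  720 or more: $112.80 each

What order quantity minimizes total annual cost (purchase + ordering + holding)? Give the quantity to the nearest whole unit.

Q* ≈ 720 reams

Holding cost per unit per year at price C is H = 0.35·C.
Evaluate total cost at each tier's feasible EOQ or, if the EOQ is below the tier, at the tier's minimum quantity.
EOQ at $135.00 = 429.2 (feasible in tier 1): TC = 20,720×$135.00 + (20,720/429.2)×210 + (429.2/2)×0.35×$135.00 = $2,817,477.78.
EOQ at $118.70 = 457.7 < 660, so use break Q=660: TC = 20,720×$118.70 + (20,720/660.0)×210 + (660.0/2)×0.35×$118.70 = $2,479,766.58.
EOQ at $112.80 = 469.5 < 720, so use break Q=720: TC = 20,720×$112.80 + (20,720/720.0)×210 + (720.0/2)×0.35×$112.80 = $2,357,472.13.
Lowest total cost is $2,357,472.13 at Q = 720.0.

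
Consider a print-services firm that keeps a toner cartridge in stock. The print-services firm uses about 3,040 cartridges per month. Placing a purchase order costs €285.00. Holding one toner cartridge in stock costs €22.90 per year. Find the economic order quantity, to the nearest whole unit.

Annual demand D = 3,040 × 12 = 36,480.
EOQ = √(2DS / H) = √(2 × 36,480 × 285 / 22.9).
= √(20,793,600 / 22.9) = √908,017.4672 ≈ 952.900.

Q* ≈ 953 cartridges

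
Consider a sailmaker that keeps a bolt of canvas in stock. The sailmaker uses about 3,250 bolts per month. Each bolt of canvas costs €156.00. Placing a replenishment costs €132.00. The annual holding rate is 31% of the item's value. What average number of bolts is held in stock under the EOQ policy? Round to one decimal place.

Average inventory ≈ 230.7 bolts

Annual demand D = 3,250 × 12 = 39,000.
Holding cost H = 0.31 × €156.00 = €48.3600 per unit per year.
Q* = √(2DS/H) = √(2 × 39,000 × 132 / 48.36) ≈ 461.41.
Average inventory = Q*/2 ≈ 461.41 / 2 = 230.707.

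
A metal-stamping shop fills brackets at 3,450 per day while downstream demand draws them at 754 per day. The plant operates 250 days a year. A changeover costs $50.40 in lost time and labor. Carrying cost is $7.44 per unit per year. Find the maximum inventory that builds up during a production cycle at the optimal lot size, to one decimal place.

Annual demand D = 754 × 250 = 188,500.
Production build-up factor (1 − d/p) = 1 − 754/3,450 = 0.7814.
Q* = √(2DS / (H(1 − d/p))) = √(2 × 188,500 × 50.4 / (7.44 × 0.7814)).
= √(19,000,800 / 5.814) ≈ 1807.795.
Maximum inventory = Q*(1 − d/p) = 1807.795 × 0.7814 ≈ 1412.700.

I_max ≈ 1,412.7 brackets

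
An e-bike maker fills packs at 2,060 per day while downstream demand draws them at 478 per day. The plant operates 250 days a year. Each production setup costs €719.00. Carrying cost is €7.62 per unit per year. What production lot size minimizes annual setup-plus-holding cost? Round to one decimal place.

Annual demand D = 478 × 250 = 119,500.
Production build-up factor (1 − d/p) = 1 − 478/2,060 = 0.7680.
Q* = √(2DS / (H(1 − d/p))) = √(2 × 119,500 × 719 / (7.62 × 0.7680)).
= √(171,841,000 / 5.8519) ≈ 5418.964.

Q* ≈ 5,419.0 packs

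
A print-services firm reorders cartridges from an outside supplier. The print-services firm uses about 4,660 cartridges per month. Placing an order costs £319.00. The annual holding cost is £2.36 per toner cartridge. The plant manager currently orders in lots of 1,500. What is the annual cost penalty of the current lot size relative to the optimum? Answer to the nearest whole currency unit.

Extra cost ≈ £4,486 per year

Annual demand D = 4,660 × 12 = 55,920.
EOQ = √(2DS/H) = √(2 × 55,920 × 319 / 2.36) ≈ 3888.10.
Cost at Q* = (D/Q*)S + (Q*/2)H = √(2DSH) ≈ £9,175.93.
Cost at Q = 1,500: (55,920/1,500)×319 + (1,500/2)×2.36 = £11,892.32 + £1,770.00 = £13,662.32.
Excess = £13,662.32 − £9,175.93 = £4,486.39.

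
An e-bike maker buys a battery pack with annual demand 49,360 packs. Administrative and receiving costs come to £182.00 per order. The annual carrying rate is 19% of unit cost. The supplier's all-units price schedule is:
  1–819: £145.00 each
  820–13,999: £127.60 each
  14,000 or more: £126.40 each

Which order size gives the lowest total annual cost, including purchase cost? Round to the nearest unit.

Q* ≈ 861 packs

Holding cost per unit per year at price C is H = 0.19·C.
Evaluate total cost at each tier's feasible EOQ or, if the EOQ is below the tier, at the tier's minimum quantity.
EOQ at £145.00 = 807.6 (feasible in tier 1): TC = 49,360×£145.00 + (49,360/807.6)×182 + (807.6/2)×0.19×£145.00 = £7,179,448.41.
EOQ at £127.60 = 860.9 (feasible in tier 2): TC = 49,360×£127.60 + (49,360/860.9)×182 + (860.9/2)×0.19×£127.60 = £6,319,206.86.
EOQ at £126.40 = 864.9 < 14000, so use break Q=14000: TC = 49,360×£126.40 + (49,360/14000.0)×182 + (14000.0/2)×0.19×£126.40 = £6,407,857.68.
Lowest total cost is £6,319,206.86 at Q = 860.9.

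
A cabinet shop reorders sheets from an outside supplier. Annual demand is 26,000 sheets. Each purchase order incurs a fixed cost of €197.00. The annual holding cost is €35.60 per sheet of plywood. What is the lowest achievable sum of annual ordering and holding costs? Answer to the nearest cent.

TC* ≈ €19,096.76

EOQ = √(2DS/H) = √(2 × 26,000 × 197 / 35.6) ≈ 536.43.
At the optimum the two cost components are equal, so total cost = 2·(Q*/2)H = Q*·H.
Minimum total = √(2DSH) = √(2 × 26,000 × 197 × 35.6) ≈ 19096.764.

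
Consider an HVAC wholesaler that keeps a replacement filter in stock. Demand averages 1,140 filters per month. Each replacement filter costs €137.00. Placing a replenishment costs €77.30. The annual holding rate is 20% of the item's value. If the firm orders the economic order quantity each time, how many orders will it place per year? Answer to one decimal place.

N ≈ 49.2 orders per year

Annual demand D = 1,140 × 12 = 13,680.
Holding cost H = 0.20 × €137.00 = €27.4000 per unit per year.
Q* = √(2DS/H) = √(2 × 13,680 × 77.3 / 27.4) ≈ 277.83.
Orders per year = D / Q* = 13,680 / 277.83 ≈ 49.239.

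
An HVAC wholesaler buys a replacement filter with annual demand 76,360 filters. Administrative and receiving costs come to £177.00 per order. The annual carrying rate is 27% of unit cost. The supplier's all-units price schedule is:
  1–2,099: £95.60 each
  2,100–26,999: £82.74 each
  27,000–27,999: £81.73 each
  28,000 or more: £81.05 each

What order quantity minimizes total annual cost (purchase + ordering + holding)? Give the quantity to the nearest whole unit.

Holding cost per unit per year at price C is H = 0.27·C.
For each price level, check whether its EOQ is feasible; otherwise the best quantity at that price is the breakpoint.
EOQ at £95.60 = 1023.3 (feasible in tier 1): TC = 76,360×£95.60 + (76,360/1023.3)×177 + (1023.3/2)×0.27×£95.60 = £7,326,430.68.
EOQ at £82.74 = 1100.0 < 2100, so use break Q=2100: TC = 76,360×£82.74 + (76,360/2100.0)×177 + (2100.0/2)×0.27×£82.74 = £6,347,919.25.
EOQ at £81.73 = 1106.8 < 27000, so use break Q=27000: TC = 76,360×£81.73 + (76,360/27000.0)×177 + (27000.0/2)×0.27×£81.73 = £6,539,309.23.
EOQ at £81.05 = 1111.4 < 28000, so use break Q=28000: TC = 76,360×£81.05 + (76,360/28000.0)×177 + (28000.0/2)×0.27×£81.05 = £6,495,829.70.
Lowest total cost is £6,347,919.25 at Q = 2100.0.

Q* ≈ 2,100 filters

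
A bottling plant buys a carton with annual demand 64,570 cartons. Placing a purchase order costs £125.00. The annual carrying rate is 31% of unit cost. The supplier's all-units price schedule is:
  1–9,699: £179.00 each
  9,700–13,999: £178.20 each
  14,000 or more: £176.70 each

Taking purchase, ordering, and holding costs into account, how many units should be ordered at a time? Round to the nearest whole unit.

Q* ≈ 539 cartons

Holding cost per unit per year at price C is H = 0.31·C.
Evaluate total cost at each tier's feasible EOQ or, if the EOQ is below the tier, at the tier's minimum quantity.
EOQ at £179.00 = 539.4 (feasible in tier 1): TC = 64,570×£179.00 + (64,570/539.4)×125 + (539.4/2)×0.31×£179.00 = £11,587,959.04.
EOQ at £178.20 = 540.6 < 9700, so use break Q=9700: TC = 64,570×£178.20 + (64,570/9700.0)×125 + (9700.0/2)×0.31×£178.20 = £11,775,129.79.
EOQ at £176.70 = 542.9 < 14000, so use break Q=14000: TC = 64,570×£176.70 + (64,570/14000.0)×125 + (14000.0/2)×0.31×£176.70 = £11,793,534.52.
Lowest total cost is £11,587,959.04 at Q = 539.4.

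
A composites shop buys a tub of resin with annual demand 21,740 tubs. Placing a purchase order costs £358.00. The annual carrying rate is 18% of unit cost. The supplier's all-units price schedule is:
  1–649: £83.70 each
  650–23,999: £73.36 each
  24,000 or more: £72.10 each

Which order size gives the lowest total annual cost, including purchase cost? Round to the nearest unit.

Holding cost per unit per year at price C is H = 0.18·C.
For each price level, check whether its EOQ is feasible; otherwise the best quantity at that price is the breakpoint.
Tier 1 (£83.70): EOQ = 1016.5 exceeds tier's upper bound 649, so this tier is dominated.
EOQ at £73.36 = 1085.7 (feasible in tier 2): TC = 21,740×£73.36 + (21,740/1085.7)×358 + (1085.7/2)×0.18×£73.36 = £1,609,183.20.
EOQ at £72.10 = 1095.2 < 24000, so use break Q=24000: TC = 21,740×£72.10 + (21,740/24000.0)×358 + (24000.0/2)×0.18×£72.10 = £1,723,514.29.
Lowest total cost is £1,609,183.20 at Q = 1085.7.

Q* ≈ 1,086 tubs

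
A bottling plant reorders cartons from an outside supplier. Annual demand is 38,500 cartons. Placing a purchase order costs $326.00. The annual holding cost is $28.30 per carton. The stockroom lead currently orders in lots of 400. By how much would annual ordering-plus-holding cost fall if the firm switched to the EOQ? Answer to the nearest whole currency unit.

Extra cost ≈ $10,384 per year

EOQ = √(2DS/H) = √(2 × 38,500 × 326 / 28.3) ≈ 941.80.
Cost at Q* = (D/Q*)S + (Q*/2)H = √(2DSH) ≈ $26,653.08.
Cost at Q = 400: (38,500/400)×326 + (400/2)×28.3 = $31,377.50 + $5,660.00 = $37,037.50.
Excess = $37,037.50 − $26,653.08 = $10,384.42.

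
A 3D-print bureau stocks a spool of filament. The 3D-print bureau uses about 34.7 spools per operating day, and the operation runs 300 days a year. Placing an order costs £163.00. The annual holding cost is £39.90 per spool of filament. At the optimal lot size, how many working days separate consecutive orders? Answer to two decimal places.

T ≈ 8.40 days

Annual demand D = 34.7 × 300 = 10,410.
The optimal lot size = √(2DS/H) = √(2 × 10,410 × 163 / 39.9) ≈ 291.64.
Cycle time = Q*/D × 300 = 291.64 / 10,410 × 300 ≈ 8.405 days.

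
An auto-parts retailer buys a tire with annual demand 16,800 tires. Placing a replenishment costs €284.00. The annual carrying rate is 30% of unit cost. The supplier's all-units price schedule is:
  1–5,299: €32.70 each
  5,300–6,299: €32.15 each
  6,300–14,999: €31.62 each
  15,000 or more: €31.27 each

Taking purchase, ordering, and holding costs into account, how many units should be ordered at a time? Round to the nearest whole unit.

Q* ≈ 986 tires

Holding cost per unit per year at price C is H = 0.30·C.
Candidates are each tier's EOQ (if it falls in that tier) and each price-break quantity.
EOQ at €32.70 = 986.3 (feasible in tier 1): TC = 16,800×€32.70 + (16,800/986.3)×284 + (986.3/2)×0.30×€32.70 = €559,035.27.
EOQ at €32.15 = 994.7 < 5300, so use break Q=5300: TC = 16,800×€32.15 + (16,800/5300.0)×284 + (5300.0/2)×0.30×€32.15 = €566,579.48.
EOQ at €31.62 = 1003.0 < 6300, so use break Q=6300: TC = 16,800×€31.62 + (16,800/6300.0)×284 + (6300.0/2)×0.30×€31.62 = €561,854.23.
EOQ at €31.27 = 1008.6 < 15000, so use break Q=15000: TC = 16,800×€31.27 + (16,800/15000.0)×284 + (15000.0/2)×0.30×€31.27 = €596,011.58.
Lowest total cost is €559,035.27 at Q = 986.3.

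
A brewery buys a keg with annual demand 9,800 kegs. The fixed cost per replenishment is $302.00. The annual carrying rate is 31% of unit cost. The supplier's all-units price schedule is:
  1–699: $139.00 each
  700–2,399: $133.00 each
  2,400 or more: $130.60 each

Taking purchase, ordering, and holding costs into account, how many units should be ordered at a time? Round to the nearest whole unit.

Holding cost per unit per year at price C is H = 0.31·C.
For each price level, check whether its EOQ is feasible; otherwise the best quantity at that price is the breakpoint.
EOQ at $139.00 = 370.6 (feasible in tier 1): TC = 9,800×$139.00 + (9,800/370.6)×302 + (370.6/2)×0.31×$139.00 = $1,378,170.55.
EOQ at $133.00 = 378.9 < 700, so use break Q=700: TC = 9,800×$133.00 + (9,800/700.0)×302 + (700.0/2)×0.31×$133.00 = $1,322,058.50.
EOQ at $130.60 = 382.4 < 2400, so use break Q=2400: TC = 9,800×$130.60 + (9,800/2400.0)×302 + (2400.0/2)×0.31×$130.60 = $1,329,696.37.
Lowest total cost is $1,322,058.50 at Q = 700.0.

Q* ≈ 700 kegs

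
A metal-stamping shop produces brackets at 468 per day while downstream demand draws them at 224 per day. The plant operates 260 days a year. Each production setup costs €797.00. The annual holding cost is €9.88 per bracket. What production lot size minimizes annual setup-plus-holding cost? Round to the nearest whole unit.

Annual demand D = 224 × 260 = 58,240.
Production build-up factor (1 − d/p) = 1 − 224/468 = 0.5214.
Q* = √(2DS / (H(1 − d/p))) = √(2 × 58,240 × 797 / (9.88 × 0.5214)).
= √(92,834,560 / 5.1511) ≈ 4245.261.

Q* ≈ 4,245 brackets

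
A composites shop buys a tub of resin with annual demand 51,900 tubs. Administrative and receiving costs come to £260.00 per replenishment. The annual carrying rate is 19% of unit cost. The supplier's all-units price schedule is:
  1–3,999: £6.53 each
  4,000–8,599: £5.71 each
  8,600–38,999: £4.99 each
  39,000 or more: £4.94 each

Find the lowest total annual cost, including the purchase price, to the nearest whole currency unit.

TC* ≈ £264,627

Holding cost per unit per year at price C is H = 0.19·C.
Evaluate total cost at each tier's feasible EOQ or, if the EOQ is below the tier, at the tier's minimum quantity.
Tier 1 (£6.53): EOQ = 4663.9 exceeds tier's upper bound 3999, so this tier is dominated.
EOQ at £5.71 = 4987.6 (feasible in tier 2): TC = 51,900×£5.71 + (51,900/4987.6)×260 + (4987.6/2)×0.19×£5.71 = £301,760.03.
EOQ at £4.99 = 5335.3 < 8600, so use break Q=8600: TC = 51,900×£4.99 + (51,900/8600.0)×260 + (8600.0/2)×0.19×£4.99 = £264,626.90.
EOQ at £4.94 = 5362.2 < 39000, so use break Q=39000: TC = 51,900×£4.94 + (51,900/39000.0)×260 + (39000.0/2)×0.19×£4.94 = £275,034.70.
Lowest total cost among the candidates is at Q = 8600.0.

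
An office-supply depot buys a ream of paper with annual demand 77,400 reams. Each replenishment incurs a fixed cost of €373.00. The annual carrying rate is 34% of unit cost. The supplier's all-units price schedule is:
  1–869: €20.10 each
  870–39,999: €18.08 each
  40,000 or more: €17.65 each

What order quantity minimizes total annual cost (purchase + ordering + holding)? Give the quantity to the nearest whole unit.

Holding cost per unit per year at price C is H = 0.34·C.
Candidates are each tier's EOQ (if it falls in that tier) and each price-break quantity.
Tier 1 (€20.10): EOQ = 2906.7 exceeds tier's upper bound 869, so this tier is dominated.
EOQ at €18.08 = 3064.8 (feasible in tier 2): TC = 77,400×€18.08 + (77,400/3064.8)×373 + (3064.8/2)×0.34×€18.08 = €1,418,231.90.
EOQ at €17.65 = 3101.9 < 40000, so use break Q=40000: TC = 77,400×€17.65 + (77,400/40000.0)×373 + (40000.0/2)×0.34×€17.65 = €1,486,851.75.
Lowest total cost is €1,418,231.90 at Q = 3064.8.

Q* ≈ 3,065 reams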